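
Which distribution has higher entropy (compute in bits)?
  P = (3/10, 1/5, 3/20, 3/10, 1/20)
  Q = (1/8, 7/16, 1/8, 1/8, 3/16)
P

Computing entropies in bits:
H(P) = 2.1332
H(Q) = 2.0996

Distribution P has higher entropy.

Intuition: The distribution closer to uniform (more spread out) has higher entropy.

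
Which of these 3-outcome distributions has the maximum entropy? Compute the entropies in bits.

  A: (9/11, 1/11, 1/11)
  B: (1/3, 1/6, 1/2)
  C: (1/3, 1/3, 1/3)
C

For a discrete distribution over n outcomes, entropy is maximized by the uniform distribution.

Computing entropies:
H(A) = 0.8659 bits
H(B) = 1.4591 bits
H(C) = 1.5850 bits

The uniform distribution (where all probabilities equal 1/3) achieves the maximum entropy of log_2(3) = 1.5850 bits.

Distribution C has the highest entropy.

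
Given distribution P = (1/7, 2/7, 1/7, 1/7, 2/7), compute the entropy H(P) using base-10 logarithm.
0.6731 dits

Shannon entropy is H(X) = -Σ p(x) log p(x).

For P = (1/7, 2/7, 1/7, 1/7, 2/7):
H = -1/7 × log_10(1/7) -2/7 × log_10(2/7) -1/7 × log_10(1/7) -1/7 × log_10(1/7) -2/7 × log_10(2/7)
H = 0.6731 dits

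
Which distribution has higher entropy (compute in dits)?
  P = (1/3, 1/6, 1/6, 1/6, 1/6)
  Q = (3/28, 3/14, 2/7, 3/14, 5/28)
Q

Computing entropies in dits:
H(P) = 0.6778
H(Q) = 0.6797

Distribution Q has higher entropy.

Intuition: The distribution closer to uniform (more spread out) has higher entropy.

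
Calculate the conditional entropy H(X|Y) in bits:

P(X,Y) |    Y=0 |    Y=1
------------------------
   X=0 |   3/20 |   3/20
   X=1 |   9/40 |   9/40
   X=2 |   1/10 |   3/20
1.5340 bits

Using the chain rule: H(X|Y) = H(X,Y) - H(Y)

First, compute H(X,Y) = 2.5322 bits

Marginal P(Y) = (19/40, 21/40)
H(Y) = 0.9982 bits

H(X|Y) = H(X,Y) - H(Y) = 2.5322 - 0.9982 = 1.5340 bits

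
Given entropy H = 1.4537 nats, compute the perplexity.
4.2789

Perplexity is e^H (or exp(H) for natural log).

H = 1.4537 nats
Perplexity = e^1.4537 = 4.2789

Interpretation: The model's uncertainty is equivalent to choosing uniformly among 4.3 options.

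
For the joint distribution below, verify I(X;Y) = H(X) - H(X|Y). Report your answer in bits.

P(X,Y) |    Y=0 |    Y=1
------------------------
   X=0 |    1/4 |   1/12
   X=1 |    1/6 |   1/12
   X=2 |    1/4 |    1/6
I(X;Y) = 0.0137 bits

Mutual information has multiple equivalent forms:
- I(X;Y) = H(X) - H(X|Y)
- I(X;Y) = H(Y) - H(Y|X)
- I(X;Y) = H(X) + H(Y) - H(X,Y)

Computing all quantities:
H(X) = 1.5546, H(Y) = 0.9183, H(X,Y) = 2.4591
H(X|Y) = 1.5409, H(Y|X) = 0.9046

Verification:
H(X) - H(X|Y) = 1.5546 - 1.5409 = 0.0137
H(Y) - H(Y|X) = 0.9183 - 0.9046 = 0.0137
H(X) + H(Y) - H(X,Y) = 1.5546 + 0.9183 - 2.4591 = 0.0137

All forms give I(X;Y) = 0.0137 bits. ✓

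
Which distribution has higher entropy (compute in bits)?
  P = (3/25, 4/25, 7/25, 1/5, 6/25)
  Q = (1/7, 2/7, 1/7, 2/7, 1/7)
P

Computing entropies in bits:
H(P) = 2.2628
H(Q) = 2.2359

Distribution P has higher entropy.

Intuition: The distribution closer to uniform (more spread out) has higher entropy.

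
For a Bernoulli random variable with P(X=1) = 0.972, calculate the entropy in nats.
0.1277 nats

The binary entropy function is:
H(p) = -p log(p) - (1-p) log(1-p)

H(0.972) = -0.972 × log_e(0.972) - 0.028 × log_e(0.028)
H(0.972) = 0.1277 nats

Note: Binary entropy is maximized at p=0.5 (H=1 bit) and minimized at p=0 or p=1 (H=0).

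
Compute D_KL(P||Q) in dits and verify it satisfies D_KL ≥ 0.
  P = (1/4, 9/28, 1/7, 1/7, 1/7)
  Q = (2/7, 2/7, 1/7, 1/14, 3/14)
0.0198 dits

KL divergence satisfies the Gibbs inequality: D_KL(P||Q) ≥ 0 for all distributions P, Q.

D_KL(P||Q) = Σ p(x) log(p(x)/q(x))
Term by term:
  x=0: 1/4 × log_10[(1/4)/(2/7)] = -0.0145
  x=1: 9/28 × log_10[(9/28)/(2/7)] = 0.0164
  x=2: 1/7 × log_10[(1/7)/(1/7)] = 0.0000
  x=3: 1/7 × log_10[(1/7)/(1/14)] = 0.0430
  x=4: 1/7 × log_10[(1/7)/(3/14)] = -0.0252
D_KL(P||Q) = 0.0198 dits

D_KL(P||Q) = 0.0198 ≥ 0 ✓

This non-negativity is a fundamental property: relative entropy cannot be negative because it measures how different Q is from P.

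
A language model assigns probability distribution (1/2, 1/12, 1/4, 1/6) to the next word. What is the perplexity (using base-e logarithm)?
3.3163

Perplexity is e^H (or exp(H) for natural log).

First, H = -Σ p log p = 1.1988 nats
Perplexity = e^1.1988 = 3.3163

Interpretation: The model's uncertainty is equivalent to choosing uniformly among 3.3 options.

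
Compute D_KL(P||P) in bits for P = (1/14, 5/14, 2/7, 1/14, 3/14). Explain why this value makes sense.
0.0000 bits

KL divergence satisfies the Gibbs inequality: D_KL(P||Q) ≥ 0 for all distributions P, Q.

D_KL(P||Q) = Σ p(x) log(p(x)/q(x))
Each term is p(x) × log_2(p(x)/p(x)) = p(x) × log_2(1) = 0, so the sum is 0.
D_KL(P||Q) = 0.0000 bits

When P = Q, the KL divergence is exactly 0, as there is no 'divergence' between identical distributions.

This non-negativity is a fundamental property: relative entropy cannot be negative because it measures how different Q is from P.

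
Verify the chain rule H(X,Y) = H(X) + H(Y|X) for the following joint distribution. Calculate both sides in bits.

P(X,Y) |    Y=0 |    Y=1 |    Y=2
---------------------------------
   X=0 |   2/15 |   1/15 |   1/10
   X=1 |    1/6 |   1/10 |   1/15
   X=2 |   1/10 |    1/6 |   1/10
H(X,Y) = 3.0989, H(X) = 1.5801, H(Y|X) = 1.5188 (all in bits)

Chain rule: H(X,Y) = H(X) + H(Y|X)

Left side — joint entropy directly:
H(X,Y) = -Σ p(x,y) log p(x,y) = 3.0989 bits

Right side — compute H(Y|X) from the conditional distributions:
P(X) = (3/10, 1/3, 11/30), so H(X) = 1.5801 bits
H(Y|X) = Σ_x P(X=x) · H(Y|X=x):
  P(Y|X=0) = (4/9, 2/9, 1/3), H(Y|X=0) = 1.5305, weight P(X=0) = 3/10
  P(Y|X=1) = (1/2, 3/10, 1/5), H(Y|X=1) = 1.4855, weight P(X=1) = 1/3
  P(Y|X=2) = (3/11, 5/11, 3/11), H(Y|X=2) = 1.5395, weight P(X=2) = 11/30
H(Y|X) = 1.5188 bits

H(X) + H(Y|X) = 1.5801 + 1.5188 = 3.0989 bits

Both sides equal 3.0989 bits. ✓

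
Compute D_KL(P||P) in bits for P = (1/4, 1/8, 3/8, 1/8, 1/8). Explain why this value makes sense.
0.0000 bits

KL divergence satisfies the Gibbs inequality: D_KL(P||Q) ≥ 0 for all distributions P, Q.

D_KL(P||Q) = Σ p(x) log(p(x)/q(x))
Each term is p(x) × log_2(p(x)/p(x)) = p(x) × log_2(1) = 0, so the sum is 0.
D_KL(P||Q) = 0.0000 bits

When P = Q, the KL divergence is exactly 0, as there is no 'divergence' between identical distributions.

This non-negativity is a fundamental property: relative entropy cannot be negative because it measures how different Q is from P.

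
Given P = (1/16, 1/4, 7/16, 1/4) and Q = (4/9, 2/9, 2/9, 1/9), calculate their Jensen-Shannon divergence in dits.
0.0491 dits

Jensen-Shannon divergence is:
JSD(P||Q) = 0.5 × D_KL(P||M) + 0.5 × D_KL(Q||M)
where M = 0.5 × (P + Q) is the mixture distribution.

M = 0.5 × (1/16, 1/4, 7/16, 1/4) + 0.5 × (4/9, 2/9, 2/9, 1/9) = (0.253472, 0.236111, 0.329861, 0.180556)

D_KL(P||M) = 0.0572 dits
D_KL(Q||M) = 0.0410 dits

JSD(P||Q) = 0.5 × 0.0572 + 0.5 × 0.0410 = 0.0491 dits

Unlike KL divergence, JSD is symmetric and bounded: 0 ≤ JSD ≤ log(2).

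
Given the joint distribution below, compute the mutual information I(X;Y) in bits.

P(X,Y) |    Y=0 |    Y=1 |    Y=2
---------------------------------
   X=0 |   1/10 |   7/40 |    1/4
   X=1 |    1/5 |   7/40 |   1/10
0.0706 bits

Mutual information: I(X;Y) = H(X) + H(Y) - H(X,Y)

Marginals:
P(X) = (21/40, 19/40), H(X) = 0.9982 bits
P(Y) = (3/10, 7/20, 7/20), H(Y) = 1.5813 bits

Joint entropy: H(X,Y) = 2.5089 bits

I(X;Y) = 0.9982 + 1.5813 - 2.5089 = 0.0706 bits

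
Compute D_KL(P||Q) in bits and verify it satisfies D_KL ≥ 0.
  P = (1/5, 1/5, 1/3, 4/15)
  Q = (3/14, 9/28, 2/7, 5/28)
0.0716 bits

KL divergence satisfies the Gibbs inequality: D_KL(P||Q) ≥ 0 for all distributions P, Q.

D_KL(P||Q) = Σ p(x) log(p(x)/q(x))
Term by term:
  x=0: 1/5 × log_2[(1/5)/(3/14)] = -0.0199
  x=1: 1/5 × log_2[(1/5)/(9/28)] = -0.1369
  x=2: 1/3 × log_2[(1/3)/(2/7)] = 0.0741
  x=3: 4/15 × log_2[(4/15)/(5/28)] = 0.1543
D_KL(P||Q) = 0.0716 bits

D_KL(P||Q) = 0.0716 ≥ 0 ✓

This non-negativity is a fundamental property: relative entropy cannot be negative because it measures how different Q is from P.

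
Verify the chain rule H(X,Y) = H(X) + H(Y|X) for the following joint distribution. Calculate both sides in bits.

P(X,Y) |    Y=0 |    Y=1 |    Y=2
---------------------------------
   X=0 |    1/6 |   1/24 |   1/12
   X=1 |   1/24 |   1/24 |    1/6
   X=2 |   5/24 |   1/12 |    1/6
H(X,Y) = 2.9346, H(X) = 1.5343, H(Y|X) = 1.4002 (all in bits)

Chain rule: H(X,Y) = H(X) + H(Y|X)

Left side — joint entropy directly:
H(X,Y) = -Σ p(x,y) log p(x,y) = 2.9346 bits

Right side — compute H(Y|X) from the conditional distributions:
P(X) = (7/24, 1/4, 11/24), so H(X) = 1.5343 bits
H(Y|X) = Σ_x P(X=x) · H(Y|X=x):
  P(Y|X=0) = (4/7, 1/7, 2/7), H(Y|X=0) = 1.3788, weight P(X=0) = 7/24
  P(Y|X=1) = (1/6, 1/6, 2/3), H(Y|X=1) = 1.2516, weight P(X=1) = 1/4
  P(Y|X=2) = (5/11, 2/11, 4/11), H(Y|X=2) = 1.4949, weight P(X=2) = 11/24
H(Y|X) = 1.4002 bits

H(X) + H(Y|X) = 1.5343 + 1.4002 = 2.9346 bits

Both sides equal 2.9346 bits. ✓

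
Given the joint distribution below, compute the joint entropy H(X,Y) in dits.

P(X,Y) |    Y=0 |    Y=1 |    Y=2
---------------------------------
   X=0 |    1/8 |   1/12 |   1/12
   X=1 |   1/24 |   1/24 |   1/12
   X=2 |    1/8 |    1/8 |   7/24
0.8795 dits

Joint entropy is H(X,Y) = -Σ_{x,y} p(x,y) log p(x,y).

Summing over all non-zero entries:
H(X,Y) = -[1/8·log_10(1/8) + 1/12·log_10(1/12) + 1/12·log_10(1/12) + 1/24·log_10(1/24) + 1/24·log_10(1/24) + 1/12·log_10(1/12) + 1/8·log_10(1/8) + 1/8·log_10(1/8) + 7/24·log_10(7/24)]
H(X,Y) = 0.8795 dits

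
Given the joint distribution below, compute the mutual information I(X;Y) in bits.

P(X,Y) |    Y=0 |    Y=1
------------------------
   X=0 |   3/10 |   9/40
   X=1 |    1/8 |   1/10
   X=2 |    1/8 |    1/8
0.0025 bits

Mutual information: I(X;Y) = H(X) + H(Y) - H(X,Y)

Marginals:
P(X) = (21/40, 9/40, 1/4), H(X) = 1.4722 bits
P(Y) = (11/20, 9/20), H(Y) = 0.9928 bits

Joint entropy: H(X,Y) = 2.4625 bits

I(X;Y) = 1.4722 + 0.9928 - 2.4625 = 0.0025 bits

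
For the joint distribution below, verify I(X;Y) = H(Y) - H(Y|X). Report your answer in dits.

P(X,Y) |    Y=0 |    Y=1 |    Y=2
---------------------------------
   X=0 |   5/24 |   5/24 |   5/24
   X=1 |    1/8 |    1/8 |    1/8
I(X;Y) = 0.0000 dits

Mutual information has multiple equivalent forms:
- I(X;Y) = H(X) - H(X|Y)
- I(X;Y) = H(Y) - H(Y|X)
- I(X;Y) = H(X) + H(Y) - H(X,Y)

Computing all quantities:
H(X) = 0.2873, H(Y) = 0.4771, H(X,Y) = 0.7644
H(X|Y) = 0.2873, H(Y|X) = 0.4771

Verification:
H(X) - H(X|Y) = 0.2873 - 0.2873 = 0.0000
H(Y) - H(Y|X) = 0.4771 - 0.4771 = 0.0000
H(X) + H(Y) - H(X,Y) = 0.2873 + 0.4771 - 0.7644 = 0.0000

All forms give I(X;Y) = 0.0000 dits. ✓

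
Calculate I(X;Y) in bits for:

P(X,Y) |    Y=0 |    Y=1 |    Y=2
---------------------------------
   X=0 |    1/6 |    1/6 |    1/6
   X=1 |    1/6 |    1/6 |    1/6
0.0000 bits

Mutual information: I(X;Y) = H(X) + H(Y) - H(X,Y)

Marginals:
P(X) = (1/2, 1/2), H(X) = 1.0000 bits
P(Y) = (1/3, 1/3, 1/3), H(Y) = 1.5850 bits

Joint entropy: H(X,Y) = 2.5850 bits

I(X;Y) = 1.0000 + 1.5850 - 2.5850 = 0.0000 bits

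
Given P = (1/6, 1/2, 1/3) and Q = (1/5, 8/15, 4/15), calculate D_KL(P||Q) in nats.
0.0117 nats

KL divergence: D_KL(P||Q) = Σ p(x) log(p(x)/q(x))

Computing term by term:
  x=0: 1/6 × log_e[(1/6)/(1/5)] = 1/6 × -0.1823 = -0.0304
  x=1: 1/2 × log_e[(1/2)/(8/15)] = 1/2 × -0.0645 = -0.0323
  x=2: 1/3 × log_e[(1/3)/(4/15)] = 1/3 × 0.2231 = 0.0744

D_KL(P||Q) = 0.0117 nats

Note: KL divergence is always non-negative and equals 0 iff P = Q.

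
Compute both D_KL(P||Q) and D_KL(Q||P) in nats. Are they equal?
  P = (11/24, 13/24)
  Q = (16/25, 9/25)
D_KL(P||Q) = 0.0683, D_KL(Q||P) = 0.0666

KL divergence is not symmetric: D_KL(P||Q) ≠ D_KL(Q||P) in general.

D_KL(P||Q) = 0.0683 nats
D_KL(Q||P) = 0.0666 nats

No, they are not equal!

This asymmetry is why KL divergence is not a true distance metric.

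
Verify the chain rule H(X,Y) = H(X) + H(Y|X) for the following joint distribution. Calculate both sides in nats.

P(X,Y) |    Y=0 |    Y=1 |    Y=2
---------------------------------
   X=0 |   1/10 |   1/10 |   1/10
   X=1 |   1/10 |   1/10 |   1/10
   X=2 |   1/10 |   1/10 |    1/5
H(X,Y) = 2.1640, H(X) = 1.0889, H(Y|X) = 1.0751 (all in nats)

Chain rule: H(X,Y) = H(X) + H(Y|X)

Left side — joint entropy directly:
H(X,Y) = -Σ p(x,y) log p(x,y) = 2.1640 nats

Right side — compute H(Y|X) from the conditional distributions:
P(X) = (3/10, 3/10, 2/5), so H(X) = 1.0889 nats
H(Y|X) = Σ_x P(X=x) · H(Y|X=x):
  P(Y|X=0) = (1/3, 1/3, 1/3), H(Y|X=0) = 1.0986, weight P(X=0) = 3/10
  P(Y|X=1) = (1/3, 1/3, 1/3), H(Y|X=1) = 1.0986, weight P(X=1) = 3/10
  P(Y|X=2) = (1/4, 1/4, 1/2), H(Y|X=2) = 1.0397, weight P(X=2) = 2/5
H(Y|X) = 1.0751 nats

H(X) + H(Y|X) = 1.0889 + 1.0751 = 2.1640 nats

Both sides equal 2.1640 nats. ✓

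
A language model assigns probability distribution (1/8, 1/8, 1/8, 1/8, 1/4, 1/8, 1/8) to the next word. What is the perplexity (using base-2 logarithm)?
6.7272

Perplexity is 2^H (or exp(H) for natural log).

First, H = -Σ p log p = 2.7500 bits
Perplexity = 2^2.7500 = 6.7272

Interpretation: The model's uncertainty is equivalent to choosing uniformly among 6.7 options.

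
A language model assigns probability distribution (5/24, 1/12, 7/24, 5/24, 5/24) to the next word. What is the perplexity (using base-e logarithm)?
4.6966

Perplexity is e^H (or exp(H) for natural log).

First, H = -Σ p log p = 1.5468 nats
Perplexity = e^1.5468 = 4.6966

Interpretation: The model's uncertainty is equivalent to choosing uniformly among 4.7 options.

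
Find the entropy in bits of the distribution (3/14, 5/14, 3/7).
1.5306 bits

Shannon entropy is H(X) = -Σ p(x) log p(x).

For P = (3/14, 5/14, 3/7):
H = -3/14 × log_2(3/14) -5/14 × log_2(5/14) -3/7 × log_2(3/7)
H = 1.5306 bits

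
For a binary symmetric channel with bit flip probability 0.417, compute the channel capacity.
0.0200 bits

For a binary symmetric channel (BSC) with error probability p:
Capacity C = 1 - H(p) bits per symbol

where H(p) = -p log₂(p) - (1-p) log₂(1-p) is the binary entropy function.

H(0.417) = 0.9800 bits
C = 1 - 0.9800 = 0.0200 bits per symbol

This means we can reliably transmit up to 0.0200 bits of information per channel use.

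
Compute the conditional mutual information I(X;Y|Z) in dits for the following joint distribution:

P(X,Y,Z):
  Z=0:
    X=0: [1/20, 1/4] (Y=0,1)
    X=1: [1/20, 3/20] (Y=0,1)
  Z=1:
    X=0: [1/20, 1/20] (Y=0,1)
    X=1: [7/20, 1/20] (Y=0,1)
0.0142 dits

Conditional mutual information: I(X;Y|Z) = H(X|Z) + H(Y|Z) - H(X,Y|Z)

H(Z) = 0.3010
H(X,Z) = 0.5558 → H(X|Z) = 0.2548
H(Y,Z) = 0.5184 → H(Y|Z) = 0.2173
H(X,Y,Z) = 0.7589 → H(X,Y|Z) = 0.4579

I(X;Y|Z) = 0.2548 + 0.2173 - 0.4579 = 0.0142 dits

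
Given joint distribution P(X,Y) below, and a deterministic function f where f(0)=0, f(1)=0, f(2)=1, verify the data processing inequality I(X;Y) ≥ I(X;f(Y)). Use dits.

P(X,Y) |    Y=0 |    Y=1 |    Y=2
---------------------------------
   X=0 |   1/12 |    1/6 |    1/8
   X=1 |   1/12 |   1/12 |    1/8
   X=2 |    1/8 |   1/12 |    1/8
I(X;Y) = 0.0087, I(X;f(Y)) = 0.0014, inequality holds: 0.0087 ≥ 0.0014

Data Processing Inequality: For any Markov chain X → Y → Z, we have I(X;Y) ≥ I(X;Z).

Here Z = f(Y) is a deterministic function of Y, forming X → Y → Z.

Original I(X;Y) = 0.0087 dits

After applying f:
P(X,Z) where Z=f(Y):
- P(X,Z=0) = P(X,Y=0) + P(X,Y=1)
- P(X,Z=1) = P(X,Y=2)

I(X;Z) = I(X;f(Y)) = 0.0014 dits

Verification: 0.0087 ≥ 0.0014 ✓

Information cannot be created by processing; the function f can only lose information about X.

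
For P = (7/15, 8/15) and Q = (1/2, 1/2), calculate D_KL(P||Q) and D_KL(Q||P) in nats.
D_KL(P||Q) = 0.0022, D_KL(Q||P) = 0.0022

KL divergence is not symmetric: D_KL(P||Q) ≠ D_KL(Q||P) in general.

D_KL(P||Q) = 0.0022 nats
D_KL(Q||P) = 0.0022 nats

In this case they happen to be equal (to 4 decimal places).

This asymmetry is why KL divergence is not a true distance metric.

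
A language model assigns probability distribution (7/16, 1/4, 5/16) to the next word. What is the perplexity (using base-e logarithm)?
2.9204

Perplexity is e^H (or exp(H) for natural log).

First, H = -Σ p log p = 1.0717 nats
Perplexity = e^1.0717 = 2.9204

Interpretation: The model's uncertainty is equivalent to choosing uniformly among 2.9 options.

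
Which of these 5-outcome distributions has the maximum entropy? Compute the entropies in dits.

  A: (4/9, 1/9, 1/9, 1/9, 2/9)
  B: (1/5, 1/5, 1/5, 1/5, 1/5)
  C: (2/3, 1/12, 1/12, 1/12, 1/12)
B

For a discrete distribution over n outcomes, entropy is maximized by the uniform distribution.

Computing entropies:
H(A) = 0.6198 dits
H(B) = 0.6990 dits
H(C) = 0.4771 dits

The uniform distribution (where all probabilities equal 1/5) achieves the maximum entropy of log_10(5) = 0.6990 dits.

Distribution B has the highest entropy.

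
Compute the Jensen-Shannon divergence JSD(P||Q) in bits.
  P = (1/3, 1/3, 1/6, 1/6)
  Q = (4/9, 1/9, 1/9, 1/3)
0.0721 bits

Jensen-Shannon divergence is:
JSD(P||Q) = 0.5 × D_KL(P||M) + 0.5 × D_KL(Q||M)
where M = 0.5 × (P + Q) is the mixture distribution.

M = 0.5 × (1/3, 1/3, 1/6, 1/6) + 0.5 × (4/9, 1/9, 1/9, 1/3) = (7/18, 2/9, 5/36, 1/4)

D_KL(P||M) = 0.0672 bits
D_KL(Q||M) = 0.0771 bits

JSD(P||Q) = 0.5 × 0.0672 + 0.5 × 0.0771 = 0.0721 bits

Unlike KL divergence, JSD is symmetric and bounded: 0 ≤ JSD ≤ log(2).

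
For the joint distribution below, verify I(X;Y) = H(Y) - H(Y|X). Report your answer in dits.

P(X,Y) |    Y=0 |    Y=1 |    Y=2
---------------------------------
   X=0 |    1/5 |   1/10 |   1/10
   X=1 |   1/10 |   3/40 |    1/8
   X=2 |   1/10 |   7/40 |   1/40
I(X;Y) = 0.0326 dits

Mutual information has multiple equivalent forms:
- I(X;Y) = H(X) - H(X|Y)
- I(X;Y) = H(Y) - H(Y|X)
- I(X;Y) = H(X) + H(Y) - H(X,Y)

Computing all quantities:
H(X) = 0.4729, H(Y) = 0.4693, H(X,Y) = 0.9096
H(X|Y) = 0.4403, H(Y|X) = 0.4367

Verification:
H(X) - H(X|Y) = 0.4729 - 0.4403 = 0.0326
H(Y) - H(Y|X) = 0.4693 - 0.4367 = 0.0326
H(X) + H(Y) - H(X,Y) = 0.4729 + 0.4693 - 0.9096 = 0.0326

All forms give I(X;Y) = 0.0326 dits. ✓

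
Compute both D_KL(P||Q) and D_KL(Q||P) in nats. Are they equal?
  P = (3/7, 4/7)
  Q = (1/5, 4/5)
D_KL(P||Q) = 0.1344, D_KL(Q||P) = 0.1167

KL divergence is not symmetric: D_KL(P||Q) ≠ D_KL(Q||P) in general.

D_KL(P||Q) = 0.1344 nats
D_KL(Q||P) = 0.1167 nats

No, they are not equal!

This asymmetry is why KL divergence is not a true distance metric.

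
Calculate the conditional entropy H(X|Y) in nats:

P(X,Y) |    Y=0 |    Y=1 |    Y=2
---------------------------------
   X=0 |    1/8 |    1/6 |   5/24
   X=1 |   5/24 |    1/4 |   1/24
0.6136 nats

Using the chain rule: H(X|Y) = H(X,Y) - H(Y)

First, compute H(X,Y) = 1.6911 nats

Marginal P(Y) = (1/3, 5/12, 1/4)
H(Y) = 1.0776 nats

H(X|Y) = H(X,Y) - H(Y) = 1.6911 - 1.0776 = 0.6136 nats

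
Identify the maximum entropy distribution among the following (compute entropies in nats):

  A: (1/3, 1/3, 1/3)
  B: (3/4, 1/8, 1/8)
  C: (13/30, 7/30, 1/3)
A

For a discrete distribution over n outcomes, entropy is maximized by the uniform distribution.

Computing entropies:
H(A) = 1.0986 nats
H(B) = 0.7356 nats
H(C) = 1.0681 nats

The uniform distribution (where all probabilities equal 1/3) achieves the maximum entropy of log_e(3) = 1.0986 nats.

Distribution A has the highest entropy.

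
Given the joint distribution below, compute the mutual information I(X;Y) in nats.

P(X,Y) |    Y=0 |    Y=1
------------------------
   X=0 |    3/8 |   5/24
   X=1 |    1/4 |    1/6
0.0010 nats

Mutual information: I(X;Y) = H(X) + H(Y) - H(X,Y)

Marginals:
P(X) = (7/12, 5/12), H(X) = 0.6792 nats
P(Y) = (5/8, 3/8), H(Y) = 0.6616 nats

Joint entropy: H(X,Y) = 1.3398 nats

I(X;Y) = 0.6792 + 0.6616 - 1.3398 = 0.0010 nats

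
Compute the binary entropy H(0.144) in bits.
0.5946 bits

The binary entropy function is:
H(p) = -p log(p) - (1-p) log(1-p)

H(0.144) = -0.144 × log_2(0.144) - 0.856 × log_2(0.856)
H(0.144) = 0.5946 bits

Note: Binary entropy is maximized at p=0.5 (H=1 bit) and minimized at p=0 or p=1 (H=0).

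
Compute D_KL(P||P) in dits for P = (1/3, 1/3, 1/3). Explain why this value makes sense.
0.0000 dits

KL divergence satisfies the Gibbs inequality: D_KL(P||Q) ≥ 0 for all distributions P, Q.

D_KL(P||Q) = Σ p(x) log(p(x)/q(x))
Each term is p(x) × log_10(p(x)/p(x)) = p(x) × log_10(1) = 0, so the sum is 0.
D_KL(P||Q) = 0.0000 dits

When P = Q, the KL divergence is exactly 0, as there is no 'divergence' between identical distributions.

This non-negativity is a fundamental property: relative entropy cannot be negative because it measures how different Q is from P.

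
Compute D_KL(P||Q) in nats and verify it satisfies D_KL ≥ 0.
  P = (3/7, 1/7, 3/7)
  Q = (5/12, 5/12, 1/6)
0.2639 nats

KL divergence satisfies the Gibbs inequality: D_KL(P||Q) ≥ 0 for all distributions P, Q.

D_KL(P||Q) = Σ p(x) log(p(x)/q(x))
Term by term:
  x=0: 3/7 × log_e[(3/7)/(5/12)] = 0.0121
  x=1: 1/7 × log_e[(1/7)/(5/12)] = -0.1529
  x=2: 3/7 × log_e[(3/7)/(1/6)] = 0.4048
D_KL(P||Q) = 0.2639 nats

D_KL(P||Q) = 0.2639 ≥ 0 ✓

This non-negativity is a fundamental property: relative entropy cannot be negative because it measures how different Q is from P.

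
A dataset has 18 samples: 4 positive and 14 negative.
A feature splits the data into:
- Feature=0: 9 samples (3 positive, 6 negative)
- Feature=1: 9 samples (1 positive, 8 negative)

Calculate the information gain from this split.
0.0534 bits

Information Gain = H(Y) - H(Y|Feature)

Before split:
P(positive) = 4/18 = 0.2222
H(Y) = 0.7642 bits

After split:
Feature=0: H = 0.9183 bits (weight = 9/18)
Feature=1: H = 0.5033 bits (weight = 9/18)
H(Y|Feature) = (9/18)×0.9183 + (9/18)×0.5033 = 0.7108 bits

Information Gain = 0.7642 - 0.7108 = 0.0534 bits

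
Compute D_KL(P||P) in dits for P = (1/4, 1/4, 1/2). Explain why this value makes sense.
0.0000 dits

KL divergence satisfies the Gibbs inequality: D_KL(P||Q) ≥ 0 for all distributions P, Q.

D_KL(P||Q) = Σ p(x) log(p(x)/q(x))
Each term is p(x) × log_10(p(x)/p(x)) = p(x) × log_10(1) = 0, so the sum is 0.
D_KL(P||Q) = 0.0000 dits

When P = Q, the KL divergence is exactly 0, as there is no 'divergence' between identical distributions.

This non-negativity is a fundamental property: relative entropy cannot be negative because it measures how different Q is from P.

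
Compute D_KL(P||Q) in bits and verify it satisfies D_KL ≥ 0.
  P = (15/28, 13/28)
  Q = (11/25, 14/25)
0.0266 bits

KL divergence satisfies the Gibbs inequality: D_KL(P||Q) ≥ 0 for all distributions P, Q.

D_KL(P||Q) = Σ p(x) log(p(x)/q(x))
Term by term:
  x=0: 15/28 × log_2[(15/28)/(11/25)] = 0.1521
  x=1: 13/28 × log_2[(13/28)/(14/25)] = -0.1255
D_KL(P||Q) = 0.0266 bits

D_KL(P||Q) = 0.0266 ≥ 0 ✓

This non-negativity is a fundamental property: relative entropy cannot be negative because it measures how different Q is from P.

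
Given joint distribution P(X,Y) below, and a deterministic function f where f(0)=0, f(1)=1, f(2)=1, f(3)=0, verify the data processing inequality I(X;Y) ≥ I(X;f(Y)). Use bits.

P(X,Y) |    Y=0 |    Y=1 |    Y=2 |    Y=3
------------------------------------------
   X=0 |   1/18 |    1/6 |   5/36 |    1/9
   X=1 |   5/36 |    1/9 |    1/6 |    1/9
I(X;Y) = 0.0343, I(X;f(Y)) = 0.0108, inequality holds: 0.0343 ≥ 0.0108

Data Processing Inequality: For any Markov chain X → Y → Z, we have I(X;Y) ≥ I(X;Z).

Here Z = f(Y) is a deterministic function of Y, forming X → Y → Z.

Original I(X;Y) = 0.0343 bits

After applying f:
P(X,Z) where Z=f(Y):
- P(X,Z=0) = P(X,Y=0) + P(X,Y=3)
- P(X,Z=1) = P(X,Y=1) + P(X,Y=2)

I(X;Z) = I(X;f(Y)) = 0.0108 bits

Verification: 0.0343 ≥ 0.0108 ✓

Information cannot be created by processing; the function f can only lose information about X.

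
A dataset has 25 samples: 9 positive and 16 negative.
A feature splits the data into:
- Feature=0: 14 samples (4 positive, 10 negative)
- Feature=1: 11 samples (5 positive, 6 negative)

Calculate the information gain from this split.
0.0220 bits

Information Gain = H(Y) - H(Y|Feature)

Before split:
P(positive) = 9/25 = 0.3600
H(Y) = 0.9427 bits

After split:
Feature=0: H = 0.8631 bits (weight = 14/25)
Feature=1: H = 0.9940 bits (weight = 11/25)
H(Y|Feature) = (14/25)×0.8631 + (11/25)×0.9940 = 0.9207 bits

Information Gain = 0.9427 - 0.9207 = 0.0220 bits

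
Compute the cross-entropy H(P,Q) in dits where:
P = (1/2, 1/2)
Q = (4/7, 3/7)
0.3055 dits

Cross-entropy: H(P,Q) = -Σ p(x) log q(x)

Alternatively: H(P,Q) = H(P) + D_KL(P||Q)
H(P) = 0.3010 dits
D_KL(P||Q) = 0.0045 dits

H(P,Q) = 0.3010 + 0.0045 = 0.3055 dits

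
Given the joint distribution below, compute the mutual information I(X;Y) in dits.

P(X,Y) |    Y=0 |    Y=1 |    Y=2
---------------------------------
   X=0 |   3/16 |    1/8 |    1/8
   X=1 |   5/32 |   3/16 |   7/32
0.0056 dits

Mutual information: I(X;Y) = H(X) + H(Y) - H(X,Y)

Marginals:
P(X) = (7/16, 9/16), H(X) = 0.2976 dits
P(Y) = (11/32, 5/16, 11/32), H(Y) = 0.4767 dits

Joint entropy: H(X,Y) = 0.7687 dits

I(X;Y) = 0.2976 + 0.4767 - 0.7687 = 0.0056 dits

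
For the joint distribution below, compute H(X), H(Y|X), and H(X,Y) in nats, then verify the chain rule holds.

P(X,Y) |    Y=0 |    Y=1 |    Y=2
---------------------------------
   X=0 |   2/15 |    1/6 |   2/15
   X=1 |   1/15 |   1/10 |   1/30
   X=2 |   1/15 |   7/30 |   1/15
H(X,Y) = 2.0607, H(X) = 1.0521, H(Y|X) = 1.0086 (all in nats)

Chain rule: H(X,Y) = H(X) + H(Y|X)

Left side — joint entropy directly:
H(X,Y) = -Σ p(x,y) log p(x,y) = 2.0607 nats

Right side — compute H(Y|X) from the conditional distributions:
P(X) = (13/30, 1/5, 11/30), so H(X) = 1.0521 nats
H(Y|X) = Σ_x P(X=x) · H(Y|X=x):
  P(Y|X=0) = (4/13, 5/13, 4/13), H(Y|X=0) = 1.0928, weight P(X=0) = 13/30
  P(Y|X=1) = (1/3, 1/2, 1/6), H(Y|X=1) = 1.0114, weight P(X=1) = 1/5
  P(Y|X=2) = (2/11, 7/11, 2/11), H(Y|X=2) = 0.9075, weight P(X=2) = 11/30
H(Y|X) = 1.0086 nats

H(X) + H(Y|X) = 1.0521 + 1.0086 = 2.0607 nats

Both sides equal 2.0607 nats. ✓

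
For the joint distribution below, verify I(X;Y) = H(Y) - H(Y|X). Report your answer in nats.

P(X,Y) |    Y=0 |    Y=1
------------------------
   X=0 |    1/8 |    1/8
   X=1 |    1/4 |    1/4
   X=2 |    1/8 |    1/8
I(X;Y) = 0.0000 nats

Mutual information has multiple equivalent forms:
- I(X;Y) = H(X) - H(X|Y)
- I(X;Y) = H(Y) - H(Y|X)
- I(X;Y) = H(X) + H(Y) - H(X,Y)

Computing all quantities:
H(X) = 1.0397, H(Y) = 0.6931, H(X,Y) = 1.7329
H(X|Y) = 1.0397, H(Y|X) = 0.6931

Verification:
H(X) - H(X|Y) = 1.0397 - 1.0397 = 0.0000
H(Y) - H(Y|X) = 0.6931 - 0.6931 = 0.0000
H(X) + H(Y) - H(X,Y) = 1.0397 + 0.6931 - 1.7329 = 0.0000

All forms give I(X;Y) = 0.0000 nats. ✓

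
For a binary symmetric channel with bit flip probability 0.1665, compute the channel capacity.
0.3504 bits

For a binary symmetric channel (BSC) with error probability p:
Capacity C = 1 - H(p) bits per symbol

where H(p) = -p log₂(p) - (1-p) log₂(1-p) is the binary entropy function.

H(0.1665) = 0.6496 bits
C = 1 - 0.6496 = 0.3504 bits per symbol

This means we can reliably transmit up to 0.3504 bits of information per channel use.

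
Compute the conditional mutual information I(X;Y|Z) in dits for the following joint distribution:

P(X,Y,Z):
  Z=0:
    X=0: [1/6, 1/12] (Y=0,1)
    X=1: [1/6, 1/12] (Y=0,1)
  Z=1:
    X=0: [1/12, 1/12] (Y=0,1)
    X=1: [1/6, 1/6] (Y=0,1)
0.0000 dits

Conditional mutual information: I(X;Y|Z) = H(X|Z) + H(Y|Z) - H(X,Y|Z)

H(Z) = 0.3010
H(X,Z) = 0.5898 → H(X|Z) = 0.2887
H(Y,Z) = 0.5898 → H(Y|Z) = 0.2887
H(X,Y,Z) = 0.8785 → H(X,Y|Z) = 0.5775

I(X;Y|Z) = 0.2887 + 0.2887 - 0.5775 = 0.0000 dits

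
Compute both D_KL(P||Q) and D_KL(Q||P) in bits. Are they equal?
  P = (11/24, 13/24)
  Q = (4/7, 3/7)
D_KL(P||Q) = 0.0372, D_KL(Q||P) = 0.0370

KL divergence is not symmetric: D_KL(P||Q) ≠ D_KL(Q||P) in general.

D_KL(P||Q) = 0.0372 bits
D_KL(Q||P) = 0.0370 bits

No, they are not equal!

This asymmetry is why KL divergence is not a true distance metric.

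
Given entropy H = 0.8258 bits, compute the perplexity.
1.7725

Perplexity is 2^H (or exp(H) for natural log).

H = 0.8258 bits
Perplexity = 2^0.8258 = 1.7725

Interpretation: The model's uncertainty is equivalent to choosing uniformly among 1.8 options.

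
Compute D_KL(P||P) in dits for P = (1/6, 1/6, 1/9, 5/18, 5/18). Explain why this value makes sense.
0.0000 dits

KL divergence satisfies the Gibbs inequality: D_KL(P||Q) ≥ 0 for all distributions P, Q.

D_KL(P||Q) = Σ p(x) log(p(x)/q(x))
Each term is p(x) × log_10(p(x)/p(x)) = p(x) × log_10(1) = 0, so the sum is 0.
D_KL(P||Q) = 0.0000 dits

When P = Q, the KL divergence is exactly 0, as there is no 'divergence' between identical distributions.

This non-negativity is a fundamental property: relative entropy cannot be negative because it measures how different Q is from P.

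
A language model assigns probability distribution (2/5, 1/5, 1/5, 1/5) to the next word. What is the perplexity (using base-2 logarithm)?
3.7893

Perplexity is 2^H (or exp(H) for natural log).

First, H = -Σ p log p = 1.9219 bits
Perplexity = 2^1.9219 = 3.7893

Interpretation: The model's uncertainty is equivalent to choosing uniformly among 3.8 options.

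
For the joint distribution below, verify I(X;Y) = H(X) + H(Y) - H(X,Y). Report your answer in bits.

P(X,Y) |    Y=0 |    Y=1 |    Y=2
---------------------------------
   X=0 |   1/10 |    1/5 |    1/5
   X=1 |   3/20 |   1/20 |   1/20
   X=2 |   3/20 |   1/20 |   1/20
I(X;Y) = 0.1245 bits

Mutual information has multiple equivalent forms:
- I(X;Y) = H(X) - H(X|Y)
- I(X;Y) = H(Y) - H(Y|X)
- I(X;Y) = H(X) + H(Y) - H(X,Y)

Computing all quantities:
H(X) = 1.5000, H(Y) = 1.5710, H(X,Y) = 2.9464
H(X|Y) = 1.3755, H(Y|X) = 1.4464

Verification:
H(X) - H(X|Y) = 1.5000 - 1.3755 = 0.1245
H(Y) - H(Y|X) = 1.5710 - 1.4464 = 0.1245
H(X) + H(Y) - H(X,Y) = 1.5000 + 1.5710 - 2.9464 = 0.1245

All forms give I(X;Y) = 0.1245 bits. ✓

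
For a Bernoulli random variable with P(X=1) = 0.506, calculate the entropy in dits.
0.3010 dits

The binary entropy function is:
H(p) = -p log(p) - (1-p) log(1-p)

H(0.506) = -0.506 × log_10(0.506) - 0.494 × log_10(0.494)
H(0.506) = 0.3010 dits

Note: Binary entropy is maximized at p=0.5 (H=1 bit) and minimized at p=0 or p=1 (H=0).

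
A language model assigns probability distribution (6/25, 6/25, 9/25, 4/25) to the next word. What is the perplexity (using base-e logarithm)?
3.8421

Perplexity is e^H (or exp(H) for natural log).

First, H = -Σ p log p = 1.3460 nats
Perplexity = e^1.3460 = 3.8421

Interpretation: The model's uncertainty is equivalent to choosing uniformly among 3.8 options.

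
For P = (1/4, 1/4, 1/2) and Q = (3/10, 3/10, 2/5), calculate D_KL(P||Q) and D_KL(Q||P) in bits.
D_KL(P||Q) = 0.0294, D_KL(Q||P) = 0.0290

KL divergence is not symmetric: D_KL(P||Q) ≠ D_KL(Q||P) in general.

D_KL(P||Q) = 0.0294 bits
D_KL(Q||P) = 0.0290 bits

No, they are not equal!

This asymmetry is why KL divergence is not a true distance metric.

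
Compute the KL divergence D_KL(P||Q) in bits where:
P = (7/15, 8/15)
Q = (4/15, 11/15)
0.1317 bits

KL divergence: D_KL(P||Q) = Σ p(x) log(p(x)/q(x))

Computing term by term:
  x=0: 7/15 × log_2[(7/15)/(4/15)] = 7/15 × 0.8074 = 0.3768
  x=1: 8/15 × log_2[(8/15)/(11/15)] = 8/15 × -0.4594 = -0.2450

D_KL(P||Q) = 0.1317 bits

Note: KL divergence is always non-negative and equals 0 iff P = Q.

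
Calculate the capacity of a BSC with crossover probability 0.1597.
0.3664 bits

For a binary symmetric channel (BSC) with error probability p:
Capacity C = 1 - H(p) bits per symbol

where H(p) = -p log₂(p) - (1-p) log₂(1-p) is the binary entropy function.

H(0.1597) = 0.6336 bits
C = 1 - 0.6336 = 0.3664 bits per symbol

This means we can reliably transmit up to 0.3664 bits of information per channel use.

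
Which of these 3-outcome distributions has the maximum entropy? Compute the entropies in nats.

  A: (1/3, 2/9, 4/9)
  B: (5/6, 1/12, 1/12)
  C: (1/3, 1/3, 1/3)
C

For a discrete distribution over n outcomes, entropy is maximized by the uniform distribution.

Computing entropies:
H(A) = 1.0609 nats
H(B) = 0.5661 nats
H(C) = 1.0986 nats

The uniform distribution (where all probabilities equal 1/3) achieves the maximum entropy of log_e(3) = 1.0986 nats.

Distribution C has the highest entropy.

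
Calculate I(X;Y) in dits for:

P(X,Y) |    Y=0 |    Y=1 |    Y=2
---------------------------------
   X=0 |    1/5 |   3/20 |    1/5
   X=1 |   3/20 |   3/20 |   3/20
0.0009 dits

Mutual information: I(X;Y) = H(X) + H(Y) - H(X,Y)

Marginals:
P(X) = (11/20, 9/20), H(X) = 0.2989 dits
P(Y) = (7/20, 3/10, 7/20), H(Y) = 0.4760 dits

Joint entropy: H(X,Y) = 0.7739 dits

I(X;Y) = 0.2989 + 0.4760 - 0.7739 = 0.0009 dits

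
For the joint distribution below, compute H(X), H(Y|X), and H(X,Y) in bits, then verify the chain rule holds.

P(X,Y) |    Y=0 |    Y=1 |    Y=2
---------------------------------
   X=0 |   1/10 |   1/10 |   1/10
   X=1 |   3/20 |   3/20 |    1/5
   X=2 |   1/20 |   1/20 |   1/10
H(X,Y) = 3.0464, H(X) = 1.4855, H(Y|X) = 1.5610 (all in bits)

Chain rule: H(X,Y) = H(X) + H(Y|X)

Left side — joint entropy directly:
H(X,Y) = -Σ p(x,y) log p(x,y) = 3.0464 bits

Right side — compute H(Y|X) from the conditional distributions:
P(X) = (3/10, 1/2, 1/5), so H(X) = 1.4855 bits
H(Y|X) = Σ_x P(X=x) · H(Y|X=x):
  P(Y|X=0) = (1/3, 1/3, 1/3), H(Y|X=0) = 1.5850, weight P(X=0) = 3/10
  P(Y|X=1) = (3/10, 3/10, 2/5), H(Y|X=1) = 1.5710, weight P(X=1) = 1/2
  P(Y|X=2) = (1/4, 1/4, 1/2), H(Y|X=2) = 1.5000, weight P(X=2) = 1/5
H(Y|X) = 1.5610 bits

H(X) + H(Y|X) = 1.4855 + 1.5610 = 3.0464 bits

Both sides equal 3.0464 bits. ✓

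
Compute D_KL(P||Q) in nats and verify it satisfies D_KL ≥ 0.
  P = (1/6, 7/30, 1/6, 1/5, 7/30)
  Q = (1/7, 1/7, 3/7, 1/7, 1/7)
0.1645 nats

KL divergence satisfies the Gibbs inequality: D_KL(P||Q) ≥ 0 for all distributions P, Q.

D_KL(P||Q) = Σ p(x) log(p(x)/q(x))
Term by term:
  x=0: 1/6 × log_e[(1/6)/(1/7)] = 0.0257
  x=1: 7/30 × log_e[(7/30)/(1/7)] = 0.1145
  x=2: 1/6 × log_e[(1/6)/(3/7)] = -0.1574
  x=3: 1/5 × log_e[(1/5)/(1/7)] = 0.0673
  x=4: 7/30 × log_e[(7/30)/(1/7)] = 0.1145
D_KL(P||Q) = 0.1645 nats

D_KL(P||Q) = 0.1645 ≥ 0 ✓

This non-negativity is a fundamental property: relative entropy cannot be negative because it measures how different Q is from P.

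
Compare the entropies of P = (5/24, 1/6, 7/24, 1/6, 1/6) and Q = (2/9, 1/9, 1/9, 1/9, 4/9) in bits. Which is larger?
P

Computing entropies in bits:
H(P) = 2.2824
H(Q) = 2.0588

Distribution P has higher entropy.

Intuition: The distribution closer to uniform (more spread out) has higher entropy.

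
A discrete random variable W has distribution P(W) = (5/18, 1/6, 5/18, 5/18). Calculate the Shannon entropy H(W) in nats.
1.3661 nats

Shannon entropy is H(X) = -Σ p(x) log p(x).

For P = (5/18, 1/6, 5/18, 5/18):
H = -5/18 × log_e(5/18) -1/6 × log_e(1/6) -5/18 × log_e(5/18) -5/18 × log_e(5/18)
H = 1.3661 nats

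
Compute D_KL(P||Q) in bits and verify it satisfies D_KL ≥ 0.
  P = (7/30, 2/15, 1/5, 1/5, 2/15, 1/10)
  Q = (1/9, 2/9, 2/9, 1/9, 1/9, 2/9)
0.2106 bits

KL divergence satisfies the Gibbs inequality: D_KL(P||Q) ≥ 0 for all distributions P, Q.

D_KL(P||Q) = Σ p(x) log(p(x)/q(x))
Term by term:
  x=0: 7/30 × log_2[(7/30)/(1/9)] = 0.2498
  x=1: 2/15 × log_2[(2/15)/(2/9)] = -0.0983
  x=2: 1/5 × log_2[(1/5)/(2/9)] = -0.0304
  x=3: 1/5 × log_2[(1/5)/(1/9)] = 0.1696
  x=4: 2/15 × log_2[(2/15)/(1/9)] = 0.0351
  x=5: 1/10 × log_2[(1/10)/(2/9)] = -0.1152
D_KL(P||Q) = 0.2106 bits

D_KL(P||Q) = 0.2106 ≥ 0 ✓

This non-negativity is a fundamental property: relative entropy cannot be negative because it measures how different Q is from P.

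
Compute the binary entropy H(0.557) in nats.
0.6866 nats

The binary entropy function is:
H(p) = -p log(p) - (1-p) log(1-p)

H(0.557) = -0.557 × log_e(0.557) - 0.443 × log_e(0.443)
H(0.557) = 0.6866 nats

Note: Binary entropy is maximized at p=0.5 (H=1 bit) and minimized at p=0 or p=1 (H=0).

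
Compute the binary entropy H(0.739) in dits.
0.2493 dits

The binary entropy function is:
H(p) = -p log(p) - (1-p) log(1-p)

H(0.739) = -0.739 × log_10(0.739) - 0.261 × log_10(0.261)
H(0.739) = 0.2493 dits

Note: Binary entropy is maximized at p=0.5 (H=1 bit) and minimized at p=0 or p=1 (H=0).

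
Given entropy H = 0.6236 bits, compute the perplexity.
1.5407

Perplexity is 2^H (or exp(H) for natural log).

H = 0.6236 bits
Perplexity = 2^0.6236 = 1.5407

Interpretation: The model's uncertainty is equivalent to choosing uniformly among 1.5 options.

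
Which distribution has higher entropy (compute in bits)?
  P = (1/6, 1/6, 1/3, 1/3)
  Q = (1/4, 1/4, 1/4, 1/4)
Q

Computing entropies in bits:
H(P) = 1.9183
H(Q) = 2.0000

Distribution Q has higher entropy.

Intuition: The distribution closer to uniform (more spread out) has higher entropy.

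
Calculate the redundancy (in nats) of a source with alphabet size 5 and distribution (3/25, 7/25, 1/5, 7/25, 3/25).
0.0658 nats

Redundancy measures how far a source is from maximum entropy:
R = H_max - H(X)

Maximum entropy for 5 symbols: H_max = log_e(5) = 1.6094 nats
Actual entropy: H(X) = 1.5436 nats
Redundancy: R = 1.6094 - 1.5436 = 0.0658 nats

This redundancy represents potential for compression: the source could be compressed by 0.0658 nats per symbol.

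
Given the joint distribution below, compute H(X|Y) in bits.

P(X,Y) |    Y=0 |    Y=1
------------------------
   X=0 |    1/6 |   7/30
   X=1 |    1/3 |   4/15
0.9575 bits

Using the chain rule: H(X|Y) = H(X,Y) - H(Y)

First, compute H(X,Y) = 1.9575 bits

Marginal P(Y) = (1/2, 1/2)
H(Y) = 1.0000 bits

H(X|Y) = H(X,Y) - H(Y) = 1.9575 - 1.0000 = 0.9575 bits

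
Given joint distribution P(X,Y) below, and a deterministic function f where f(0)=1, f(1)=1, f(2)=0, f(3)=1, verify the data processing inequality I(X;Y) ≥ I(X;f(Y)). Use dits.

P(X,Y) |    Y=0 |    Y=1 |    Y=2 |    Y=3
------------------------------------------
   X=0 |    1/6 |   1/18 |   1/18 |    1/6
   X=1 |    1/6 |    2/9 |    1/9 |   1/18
I(X;Y) = 0.0373, I(X;f(Y)) = 0.0022, inequality holds: 0.0373 ≥ 0.0022

Data Processing Inequality: For any Markov chain X → Y → Z, we have I(X;Y) ≥ I(X;Z).

Here Z = f(Y) is a deterministic function of Y, forming X → Y → Z.

Original I(X;Y) = 0.0373 dits

After applying f:
P(X,Z) where Z=f(Y):
- P(X,Z=0) = P(X,Y=2)
- P(X,Z=1) = P(X,Y=0) + P(X,Y=1) + P(X,Y=3)

I(X;Z) = I(X;f(Y)) = 0.0022 dits

Verification: 0.0373 ≥ 0.0022 ✓

Information cannot be created by processing; the function f can only lose information about X.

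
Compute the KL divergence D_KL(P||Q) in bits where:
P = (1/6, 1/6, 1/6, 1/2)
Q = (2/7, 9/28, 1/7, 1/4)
0.2495 bits

KL divergence: D_KL(P||Q) = Σ p(x) log(p(x)/q(x))

Computing term by term:
  x=0: 1/6 × log_2[(1/6)/(2/7)] = 1/6 × -0.7776 = -0.1296
  x=1: 1/6 × log_2[(1/6)/(9/28)] = 1/6 × -0.9475 = -0.1579
  x=2: 1/6 × log_2[(1/6)/(1/7)] = 1/6 × 0.2224 = 0.0371
  x=3: 1/2 × log_2[(1/2)/(1/4)] = 1/2 × 1.0000 = 0.5000

D_KL(P||Q) = 0.2495 bits

Note: KL divergence is always non-negative and equals 0 iff P = Q.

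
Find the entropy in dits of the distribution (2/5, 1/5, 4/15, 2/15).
0.5687 dits

Shannon entropy is H(X) = -Σ p(x) log p(x).

For P = (2/5, 1/5, 4/15, 2/15):
H = -2/5 × log_10(2/5) -1/5 × log_10(1/5) -4/15 × log_10(4/15) -2/15 × log_10(2/15)
H = 0.5687 dits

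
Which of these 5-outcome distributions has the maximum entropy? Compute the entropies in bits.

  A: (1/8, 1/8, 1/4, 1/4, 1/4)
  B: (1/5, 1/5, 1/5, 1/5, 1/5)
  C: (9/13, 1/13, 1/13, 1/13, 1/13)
B

For a discrete distribution over n outcomes, entropy is maximized by the uniform distribution.

Computing entropies:
H(A) = 2.2500 bits
H(B) = 2.3219 bits
H(C) = 1.5059 bits

The uniform distribution (where all probabilities equal 1/5) achieves the maximum entropy of log_2(5) = 2.3219 bits.

Distribution B has the highest entropy.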